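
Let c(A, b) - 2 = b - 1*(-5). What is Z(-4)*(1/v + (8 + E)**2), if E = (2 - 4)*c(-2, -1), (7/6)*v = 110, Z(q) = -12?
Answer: -10567/55 ≈ -192.13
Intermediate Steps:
v = 660/7 (v = (6/7)*110 = 660/7 ≈ 94.286)
c(A, b) = 7 + b (c(A, b) = 2 + (b - 1*(-5)) = 2 + (b + 5) = 2 + (5 + b) = 7 + b)
E = -12 (E = (2 - 4)*(7 - 1) = -2*6 = -12)
Z(-4)*(1/v + (8 + E)**2) = -12*(1/(660/7) + (8 - 12)**2) = -12*(7/660 + (-4)**2) = -12*(7/660 + 16) = -12*10567/660 = -10567/55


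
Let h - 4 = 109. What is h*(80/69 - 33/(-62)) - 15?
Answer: 753611/4278 ≈ 176.16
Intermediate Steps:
h = 113 (h = 4 + 109 = 113)
h*(80/69 - 33/(-62)) - 15 = 113*(80/69 - 33/(-62)) - 15 = 113*(80*(1/69) - 33*(-1/62)) - 15 = 113*(80/69 + 33/62) - 15 = 113*(7237/4278) - 15 = 817781/4278 - 15 = 753611/4278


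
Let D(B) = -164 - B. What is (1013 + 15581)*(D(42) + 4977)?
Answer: 79169974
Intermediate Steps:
(1013 + 15581)*(D(42) + 4977) = (1013 + 15581)*((-164 - 1*42) + 4977) = 16594*((-164 - 42) + 4977) = 16594*(-206 + 4977) = 16594*4771 = 79169974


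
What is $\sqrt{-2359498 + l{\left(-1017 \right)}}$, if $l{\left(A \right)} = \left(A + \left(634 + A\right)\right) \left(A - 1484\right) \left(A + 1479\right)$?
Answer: $\sqrt{1615287302} \approx 40191.0$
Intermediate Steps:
$l{\left(A \right)} = \left(-1484 + A\right) \left(634 + 2 A\right) \left(1479 + A\right)$ ($l{\left(A \right)} = \left(634 + 2 A\right) \left(-1484 + A\right) \left(1479 + A\right) = \left(-1484 + A\right) \left(634 + 2 A\right) \left(1479 + A\right)$)
$\sqrt{-2359498 + l{\left(-1017 \right)}} = \sqrt{-2359498 + \left(-1391526024 - -4467520314 + 2 \left(-1017\right)^{3} + 624 \left(-1017\right)^{2}\right)} = \sqrt{-2359498 + \left(-1391526024 + 4467520314 + 2 \left(-1051871913\right) + 624 \cdot 1034289\right)} = \sqrt{-2359498 + \left(-1391526024 + 4467520314 - 2103743826 + 645396336\right)} = \sqrt{-2359498 + 1617646800} = \sqrt{1615287302}$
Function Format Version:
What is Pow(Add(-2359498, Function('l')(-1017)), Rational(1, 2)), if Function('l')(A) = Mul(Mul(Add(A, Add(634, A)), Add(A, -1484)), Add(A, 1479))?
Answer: Pow(1615287302, Rational(1, 2)) ≈ 40191.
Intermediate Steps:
Function('l')(A) = Mul(Add(-1484, A), Add(634, Mul(2, A)), Add(1479, A)) (Function('l')(A) = Mul(Mul(Add(634, Mul(2, A)), Add(-1484, A)), Add(1479, A)) = Mul(Mul(Add(-1484, A), Add(634, Mul(2, A))), Add(1479, A)) = Mul(Add(-1484, A), Add(634, Mul(2, A)), Add(1479, A)))
Pow(Add(-2359498, Function('l')(-1017)), Rational(1, 2)) = Pow(Add(-2359498, Add(-1391526024, Mul(-4392842, -1017), Mul(2, Pow(-1017, 3)), Mul(624, Pow(-1017, 2)))), Rational(1, 2)) = Pow(Add(-2359498, Add(-1391526024, 4467520314, Mul(2, -1051871913), Mul(624, 1034289))), Rational(1, 2)) = Pow(Add(-2359498, Add(-1391526024, 4467520314, -2103743826, 645396336)), Rational(1, 2)) = Pow(Add(-2359498, 1617646800), Rational(1, 2)) = Pow(1615287302, Rational(1, 2))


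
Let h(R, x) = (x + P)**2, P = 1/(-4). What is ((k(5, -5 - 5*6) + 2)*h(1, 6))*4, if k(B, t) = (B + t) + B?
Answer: -12167/4 ≈ -3041.8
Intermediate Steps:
P = -1/4 ≈ -0.25000
h(R, x) = (-1/4 + x)**2 (h(R, x) = (x - 1/4)**2 = (-1/4 + x)**2)
k(B, t) = t + 2*B
((k(5, -5 - 5*6) + 2)*h(1, 6))*4 = ((((-5 - 5*6) + 2*5) + 2)*((-1 + 4*6)**2/16))*4 = ((((-5 - 30) + 10) + 2)*((-1 + 24)**2/16))*4 = (((-35 + 10) + 2)*((1/16)*23**2))*4 = ((-25 + 2)*((1/16)*529))*4 = -23*529/16*4 = -12167/16*4 = -12167/4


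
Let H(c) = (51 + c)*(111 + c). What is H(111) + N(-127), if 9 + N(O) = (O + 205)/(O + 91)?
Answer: 215717/6 ≈ 35953.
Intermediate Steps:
N(O) = -9 + (205 + O)/(91 + O) (N(O) = -9 + (O + 205)/(O + 91) = -9 + (205 + O)/(91 + O))
H(111) + N(-127) = (5661 + 111² + 162*111) + 2*(-307 - 4*(-127))/(91 - 127) = (5661 + 12321 + 17982) + 2*(-307 + 508)/(-36) = 35964 + 2*(-1/36)*201 = 35964 - 67/6 = 215717/6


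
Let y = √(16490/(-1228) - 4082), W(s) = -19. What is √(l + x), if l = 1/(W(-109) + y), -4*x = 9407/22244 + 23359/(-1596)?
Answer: √633954*√((103558673690 - 9010429*I*√1543960102)/(11666 - I*√1543960102))/1267908 ≈ 1.8839 - 0.0038113*I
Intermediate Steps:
x = 9010429/2535816 (x = -(9407/22244 + 23359/(-1596))/4 = -(9407*(1/22244) + 23359*(-1/1596))/4 = -(9407/22244 - 3337/228)/4 = -¼*(-9010429/633954) = 9010429/2535816 ≈ 3.5533)
y = I*√1543960102/614 (y = √(16490*(-1/1228) - 4082) = √(-8245/614 - 4082) = √(-2514593/614) = I*√1543960102/614 ≈ 63.996*I)
l = 1/(-19 + I*√1543960102/614) ≈ -0.0042635 - 0.01436*I
√(l + x) = √((-614/144013 - I*√1543960102/2736247) + 9010429/2535816) = √(1296061920553/365190469608 - I*√1543960102/2736247)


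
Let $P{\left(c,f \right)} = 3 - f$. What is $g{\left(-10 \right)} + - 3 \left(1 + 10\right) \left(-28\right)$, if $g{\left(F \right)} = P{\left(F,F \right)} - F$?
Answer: $947$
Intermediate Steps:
$g{\left(F \right)} = 3 - 2 F$ ($g{\left(F \right)} = \left(3 - F\right) - F = 3 - 2 F$)
$g{\left(-10 \right)} + - 3 \left(1 + 10\right) \left(-28\right) = \left(3 - -20\right) + - 3 \left(1 + 10\right) \left(-28\right) = \left(3 + 20\right) + \left(-3\right) 11 \left(-28\right) = 23 - -924 = 23 + 924 = 947$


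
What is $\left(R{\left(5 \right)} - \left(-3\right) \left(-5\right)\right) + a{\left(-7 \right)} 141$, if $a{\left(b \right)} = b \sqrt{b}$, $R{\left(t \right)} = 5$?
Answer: $-10 - 987 i \sqrt{7} \approx -10.0 - 2611.4 i$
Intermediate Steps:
$a{\left(b \right)} = b^{\frac{3}{2}}$
$\left(R{\left(5 \right)} - \left(-3\right) \left(-5\right)\right) + a{\left(-7 \right)} 141 = \left(5 - \left(-3\right) \left(-5\right)\right) + \left(-7\right)^{\frac{3}{2}} \cdot 141 = \left(5 - 15\right) + - 7 i \sqrt{7} \cdot 141 = \left(5 - 15\right) - 987 i \sqrt{7} = -10 - 987 i \sqrt{7}$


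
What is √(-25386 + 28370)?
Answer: 2*√746 ≈ 54.626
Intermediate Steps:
√(-25386 + 28370) = √2984 = 2*√746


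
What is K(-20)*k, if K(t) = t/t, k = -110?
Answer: -110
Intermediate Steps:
K(t) = 1
K(-20)*k = 1*(-110) = -110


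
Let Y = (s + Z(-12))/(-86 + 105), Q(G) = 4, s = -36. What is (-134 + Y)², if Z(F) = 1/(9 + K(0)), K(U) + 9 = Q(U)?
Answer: 106646929/5776 ≈ 18464.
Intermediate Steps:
K(U) = -5 (K(U) = -9 + 4 = -5)
Z(F) = ¼ (Z(F) = 1/(9 - 5) = 1/4 = ¼)
Y = -143/76 (Y = (-36 + ¼)/(-86 + 105) = -143/4/19 = -143/4*1/19 = -143/76 ≈ -1.8816)
(-134 + Y)² = (-134 - 143/76)² = (-10327/76)² = 106646929/5776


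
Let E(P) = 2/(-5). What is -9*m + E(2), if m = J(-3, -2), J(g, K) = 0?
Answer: -⅖ ≈ -0.40000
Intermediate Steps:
E(P) = -⅖ (E(P) = 2*(-⅕) = -⅖)
m = 0
-9*m + E(2) = -9*0 - ⅖ = 0 - ⅖ = -⅖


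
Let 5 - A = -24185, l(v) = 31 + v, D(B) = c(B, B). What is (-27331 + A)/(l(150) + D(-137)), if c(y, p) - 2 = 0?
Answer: -1047/61 ≈ -17.164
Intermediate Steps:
c(y, p) = 2 (c(y, p) = 2 + 0 = 2)
D(B) = 2
A = 24190 (A = 5 - 1*(-24185) = 5 + 24185 = 24190)
(-27331 + A)/(l(150) + D(-137)) = (-27331 + 24190)/((31 + 150) + 2) = -3141/(181 + 2) = -3141/183 = -3141*1/183 = -1047/61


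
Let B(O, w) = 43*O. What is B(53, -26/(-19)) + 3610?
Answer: 5889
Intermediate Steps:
B(53, -26/(-19)) + 3610 = 43*53 + 3610 = 2279 + 3610 = 5889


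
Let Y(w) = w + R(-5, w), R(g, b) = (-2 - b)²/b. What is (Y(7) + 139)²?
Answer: 1216609/49 ≈ 24829.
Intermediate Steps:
R(g, b) = (-2 - b)²/b
Y(w) = w + (2 + w)²/w
(Y(7) + 139)² = ((7 + (2 + 7)²/7) + 139)² = ((7 + (⅐)*9²) + 139)² = ((7 + (⅐)*81) + 139)² = ((7 + 81/7) + 139)² = (130/7 + 139)² = (1103/7)² = 1216609/49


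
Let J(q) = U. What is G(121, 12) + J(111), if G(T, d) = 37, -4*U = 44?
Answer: 26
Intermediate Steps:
U = -11 (U = -¼*44 = -11)
J(q) = -11
G(121, 12) + J(111) = 37 - 11 = 26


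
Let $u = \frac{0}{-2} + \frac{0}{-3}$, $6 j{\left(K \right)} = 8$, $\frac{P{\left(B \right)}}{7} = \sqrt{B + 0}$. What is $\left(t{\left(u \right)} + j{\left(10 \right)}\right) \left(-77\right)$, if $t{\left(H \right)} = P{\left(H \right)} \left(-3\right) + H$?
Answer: $- \frac{308}{3} \approx -102.67$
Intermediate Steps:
$P{\left(B \right)} = 7 \sqrt{B}$ ($P{\left(B \right)} = 7 \sqrt{B + 0} = 7 \sqrt{B}$)
$j{\left(K \right)} = \frac{4}{3}$ ($j{\left(K \right)} = \frac{1}{6} \cdot 8 = \frac{4}{3}$)
$u = 0$ ($u = 0 \left(- \frac{1}{2}\right) + 0 \left(- \frac{1}{3}\right) = 0 + 0 = 0$)
$t{\left(H \right)} = H - 21 \sqrt{H}$ ($t{\left(H \right)} = 7 \sqrt{H} \left(-3\right) + H = - 21 \sqrt{H} + H = H - 21 \sqrt{H}$)
$\left(t{\left(u \right)} + j{\left(10 \right)}\right) \left(-77\right) = \left(\left(0 - 21 \sqrt{0}\right) + \frac{4}{3}\right) \left(-77\right) = \left(\left(0 - 0\right) + \frac{4}{3}\right) \left(-77\right) = \left(\left(0 + 0\right) + \frac{4}{3}\right) \left(-77\right) = \left(0 + \frac{4}{3}\right) \left(-77\right) = \frac{4}{3} \left(-77\right) = - \frac{308}{3}$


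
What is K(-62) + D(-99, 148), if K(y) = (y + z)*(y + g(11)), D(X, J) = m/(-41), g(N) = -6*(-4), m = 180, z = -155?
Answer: 337906/41 ≈ 8241.6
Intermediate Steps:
g(N) = 24
D(X, J) = -180/41 (D(X, J) = 180/(-41) = 180*(-1/41) = -180/41)
K(y) = (-155 + y)*(24 + y) (K(y) = (y - 155)*(y + 24) = (-155 + y)*(24 + y))
K(-62) + D(-99, 148) = (-3720 + (-62)² - 131*(-62)) - 180/41 = (-3720 + 3844 + 8122) - 180/41 = 8246 - 180/41 = 337906/41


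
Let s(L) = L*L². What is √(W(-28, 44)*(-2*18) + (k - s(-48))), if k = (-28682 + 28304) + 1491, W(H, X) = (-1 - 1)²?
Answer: √111561 ≈ 334.01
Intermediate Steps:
W(H, X) = 4 (W(H, X) = (-2)² = 4)
s(L) = L³
k = 1113 (k = -378 + 1491 = 1113)
√(W(-28, 44)*(-2*18) + (k - s(-48))) = √(4*(-2*18) + (1113 - 1*(-48)³)) = √(4*(-36) + (1113 - 1*(-110592))) = √(-144 + (1113 + 110592)) = √(-144 + 111705) = √111561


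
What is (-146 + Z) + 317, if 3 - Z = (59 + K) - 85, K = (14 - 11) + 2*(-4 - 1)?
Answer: 207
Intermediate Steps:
K = -7 (K = 3 + 2*(-5) = 3 - 10 = -7)
Z = 36 (Z = 3 - ((59 - 7) - 85) = 3 - (52 - 85) = 3 - 1*(-33) = 3 + 33 = 36)
(-146 + Z) + 317 = (-146 + 36) + 317 = -110 + 317 = 207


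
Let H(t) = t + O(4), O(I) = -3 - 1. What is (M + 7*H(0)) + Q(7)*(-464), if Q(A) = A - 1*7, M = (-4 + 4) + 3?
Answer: -25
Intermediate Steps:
M = 3 (M = 0 + 3 = 3)
O(I) = -4
Q(A) = -7 + A (Q(A) = A - 7 = -7 + A)
H(t) = -4 + t (H(t) = t - 4 = -4 + t)
(M + 7*H(0)) + Q(7)*(-464) = (3 + 7*(-4 + 0)) + (-7 + 7)*(-464) = (3 + 7*(-4)) + 0*(-464) = (3 - 28) + 0 = -25 + 0 = -25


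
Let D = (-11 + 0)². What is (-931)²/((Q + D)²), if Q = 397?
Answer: 17689/5476 ≈ 3.2303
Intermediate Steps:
D = 121 (D = (-11)² = 121)
(-931)²/((Q + D)²) = (-931)²/((397 + 121)²) = 866761/(518²) = 866761/268324 = 866761*(1/268324) = 17689/5476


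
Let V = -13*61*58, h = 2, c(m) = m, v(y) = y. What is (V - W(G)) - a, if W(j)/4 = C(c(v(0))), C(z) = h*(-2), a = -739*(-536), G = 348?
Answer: -442082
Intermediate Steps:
a = 396104
C(z) = -4 (C(z) = 2*(-2) = -4)
V = -45994 (V = -793*58 = -45994)
W(j) = -16 (W(j) = 4*(-4) = -16)
(V - W(G)) - a = (-45994 - 1*(-16)) - 1*396104 = (-45994 + 16) - 396104 = -45978 - 396104 = -442082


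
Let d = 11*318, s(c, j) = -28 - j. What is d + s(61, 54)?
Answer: 3416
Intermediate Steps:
d = 3498
d + s(61, 54) = 3498 + (-28 - 1*54) = 3498 + (-28 - 54) = 3498 - 82 = 3416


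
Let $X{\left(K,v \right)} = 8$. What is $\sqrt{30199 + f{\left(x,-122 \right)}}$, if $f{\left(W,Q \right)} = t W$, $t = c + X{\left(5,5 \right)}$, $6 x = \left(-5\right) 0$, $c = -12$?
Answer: $\sqrt{30199} \approx 173.78$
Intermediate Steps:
$x = 0$ ($x = \frac{\left(-5\right) 0}{6} = \frac{1}{6} \cdot 0 = 0$)
$t = -4$ ($t = -12 + 8 = -4$)
$f{\left(W,Q \right)} = - 4 W$
$\sqrt{30199 + f{\left(x,-122 \right)}} = \sqrt{30199 - 0} = \sqrt{30199 + 0} = \sqrt{30199}$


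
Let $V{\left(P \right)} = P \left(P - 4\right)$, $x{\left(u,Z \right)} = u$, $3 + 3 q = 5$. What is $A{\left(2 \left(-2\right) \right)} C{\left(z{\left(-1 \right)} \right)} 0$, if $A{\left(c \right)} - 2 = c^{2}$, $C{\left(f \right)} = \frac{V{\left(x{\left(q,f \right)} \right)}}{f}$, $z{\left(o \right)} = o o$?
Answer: $0$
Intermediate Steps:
$q = \frac{2}{3}$ ($q = -1 + \frac{1}{3} \cdot 5 = -1 + \frac{5}{3} = \frac{2}{3} \approx 0.66667$)
$z{\left(o \right)} = o^{2}$
$V{\left(P \right)} = P \left(-4 + P\right)$
$C{\left(f \right)} = - \frac{20}{9 f}$ ($C{\left(f \right)} = \frac{\frac{2}{3} \left(-4 + \frac{2}{3}\right)}{f} = \frac{\frac{2}{3} \left(- \frac{10}{3}\right)}{f} = - \frac{20}{9 f}$)
$A{\left(c \right)} = 2 + c^{2}$
$A{\left(2 \left(-2\right) \right)} C{\left(z{\left(-1 \right)} \right)} 0 = \left(2 + \left(2 \left(-2\right)\right)^{2}\right) \left(- \frac{20}{9 \left(-1\right)^{2}}\right) 0 = \left(2 + \left(-4\right)^{2}\right) \left(- \frac{20}{9 \cdot 1}\right) 0 = \left(2 + 16\right) \left(\left(- \frac{20}{9}\right) 1\right) 0 = 18 \left(- \frac{20}{9}\right) 0 = \left(-40\right) 0 = 0$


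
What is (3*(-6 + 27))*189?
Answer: 11907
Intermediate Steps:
(3*(-6 + 27))*189 = (3*21)*189 = 63*189 = 11907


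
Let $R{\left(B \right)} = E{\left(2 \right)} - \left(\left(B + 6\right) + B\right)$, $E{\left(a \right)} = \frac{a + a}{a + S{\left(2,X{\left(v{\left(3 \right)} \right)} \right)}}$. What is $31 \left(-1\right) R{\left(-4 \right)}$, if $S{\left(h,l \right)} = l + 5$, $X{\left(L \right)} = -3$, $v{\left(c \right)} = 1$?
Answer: $-93$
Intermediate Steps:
$S{\left(h,l \right)} = 5 + l$
$E{\left(a \right)} = \frac{2 a}{2 + a}$ ($E{\left(a \right)} = \frac{a + a}{a + \left(5 - 3\right)} = \frac{2 a}{a + 2} = \frac{2 a}{2 + a}$)
$R{\left(B \right)} = -5 - 2 B$ ($R{\left(B \right)} = 2 \cdot 2 \frac{1}{2 + 2} - \left(\left(B + 6\right) + B\right) = 2 \cdot 2 \cdot \frac{1}{4} - \left(\left(6 + B\right) + B\right) = 2 \cdot 2 \cdot \frac{1}{4} - \left(6 + 2 B\right) = 1 - \left(6 + 2 B\right) = -5 - 2 B$)
$31 \left(-1\right) R{\left(-4 \right)} = 31 \left(-1\right) \left(-5 - -8\right) = - 31 \left(-5 + 8\right) = \left(-31\right) 3 = -93$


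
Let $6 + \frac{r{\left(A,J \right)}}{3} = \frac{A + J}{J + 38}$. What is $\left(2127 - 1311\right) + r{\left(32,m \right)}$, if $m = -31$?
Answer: $\frac{5589}{7} \approx 798.43$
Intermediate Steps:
$r{\left(A,J \right)} = -18 + \frac{3 \left(A + J\right)}{38 + J}$ ($r{\left(A,J \right)} = -18 + 3 \frac{A + J}{J + 38} = -18 + 3 \frac{A + J}{38 + J} = -18 + \frac{3 \left(A + J\right)}{38 + J}$)
$\left(2127 - 1311\right) + r{\left(32,m \right)} = \left(2127 - 1311\right) + \frac{3 \left(-228 + 32 - -155\right)}{38 - 31} = 816 + \frac{3 \left(-228 + 32 + 155\right)}{7} = 816 + 3 \cdot \frac{1}{7} \left(-41\right) = 816 - \frac{123}{7} = \frac{5589}{7}$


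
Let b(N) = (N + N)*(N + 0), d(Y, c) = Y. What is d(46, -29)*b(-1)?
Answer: 92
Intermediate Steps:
b(N) = 2*N**2 (b(N) = (2*N)*N = 2*N**2)
d(46, -29)*b(-1) = 46*(2*(-1)**2) = 46*(2*1) = 46*2 = 92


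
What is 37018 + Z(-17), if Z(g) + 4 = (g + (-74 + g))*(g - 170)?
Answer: 57210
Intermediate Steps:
Z(g) = -4 + (-170 + g)*(-74 + 2*g) (Z(g) = -4 + (g + (-74 + g))*(g - 170) = -4 + (-74 + 2*g)*(-170 + g) = -4 + (-170 + g)*(-74 + 2*g))
37018 + Z(-17) = 37018 + (12576 - 414*(-17) + 2*(-17)**2) = 37018 + (12576 + 7038 + 2*289) = 37018 + (12576 + 7038 + 578) = 37018 + 20192 = 57210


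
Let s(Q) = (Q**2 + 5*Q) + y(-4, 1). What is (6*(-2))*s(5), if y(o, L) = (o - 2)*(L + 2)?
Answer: -384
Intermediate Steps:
y(o, L) = (-2 + o)*(2 + L)
s(Q) = -18 + Q**2 + 5*Q (s(Q) = (Q**2 + 5*Q) + (-4 - 2*1 + 2*(-4) + 1*(-4)) = (Q**2 + 5*Q) + (-4 - 2 - 8 - 4) = (Q**2 + 5*Q) - 18 = -18 + Q**2 + 5*Q)
(6*(-2))*s(5) = (6*(-2))*(-18 + 5**2 + 5*5) = -12*(-18 + 25 + 25) = -12*32 = -384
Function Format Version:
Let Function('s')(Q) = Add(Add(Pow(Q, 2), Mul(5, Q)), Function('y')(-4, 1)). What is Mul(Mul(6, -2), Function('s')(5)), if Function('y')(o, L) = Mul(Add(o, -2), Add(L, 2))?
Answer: -384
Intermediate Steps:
Function('y')(o, L) = Mul(Add(-2, o), Add(2, L))
Function('s')(Q) = Add(-18, Pow(Q, 2), Mul(5, Q)) (Function('s')(Q) = Add(Add(Pow(Q, 2), Mul(5, Q)), Add(-4, Mul(-2, 1), Mul(2, -4), Mul(1, -4))) = Add(Add(Pow(Q, 2), Mul(5, Q)), Add(-4, -2, -8, -4)) = Add(Add(Pow(Q, 2), Mul(5, Q)), -18) = Add(-18, Pow(Q, 2), Mul(5, Q)))
Mul(Mul(6, -2), Function('s')(5)) = Mul(Mul(6, -2), Add(-18, Pow(5, 2), Mul(5, 5))) = Mul(-12, Add(-18, 25, 25)) = Mul(-12, 32) = -384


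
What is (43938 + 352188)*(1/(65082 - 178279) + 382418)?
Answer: 17147728216483470/113197 ≈ 1.5149e+11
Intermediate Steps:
(43938 + 352188)*(1/(65082 - 178279) + 382418) = 396126*(1/(-113197) + 382418) = 396126*(-1/113197 + 382418) = 396126*(43288570345/113197) = 17147728216483470/113197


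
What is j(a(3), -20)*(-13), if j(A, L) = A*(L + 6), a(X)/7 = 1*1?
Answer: 1274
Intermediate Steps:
a(X) = 7 (a(X) = 7*(1*1) = 7*1 = 7)
j(A, L) = A*(6 + L)
j(a(3), -20)*(-13) = (7*(6 - 20))*(-13) = (7*(-14))*(-13) = -98*(-13) = 1274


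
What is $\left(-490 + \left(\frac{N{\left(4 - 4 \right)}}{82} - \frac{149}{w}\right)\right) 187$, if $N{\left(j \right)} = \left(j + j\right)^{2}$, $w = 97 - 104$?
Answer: $- \frac{613547}{7} \approx -87650.0$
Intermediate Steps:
$w = -7$
$N{\left(j \right)} = 4 j^{2}$ ($N{\left(j \right)} = \left(2 j\right)^{2} = 4 j^{2}$)
$\left(-490 + \left(\frac{N{\left(4 - 4 \right)}}{82} - \frac{149}{w}\right)\right) 187 = \left(-490 + \left(\frac{4 \left(4 - 4\right)^{2}}{82} - \frac{149}{-7}\right)\right) 187 = \left(-490 + \left(4 \left(4 - 4\right)^{2} \cdot \frac{1}{82} - - \frac{149}{7}\right)\right) 187 = \left(-490 + \left(4 \cdot 0^{2} \cdot \frac{1}{82} + \frac{149}{7}\right)\right) 187 = \left(-490 + \left(4 \cdot 0 \cdot \frac{1}{82} + \frac{149}{7}\right)\right) 187 = \left(-490 + \left(0 \cdot \frac{1}{82} + \frac{149}{7}\right)\right) 187 = \left(-490 + \left(0 + \frac{149}{7}\right)\right) 187 = \left(-490 + \frac{149}{7}\right) 187 = \left(- \frac{3281}{7}\right) 187 = - \frac{613547}{7}$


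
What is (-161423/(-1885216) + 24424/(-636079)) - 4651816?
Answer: -5578207925559779391/1199146308064 ≈ -4.6518e+6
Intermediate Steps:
(-161423/(-1885216) + 24424/(-636079)) - 4651816 = (-161423*(-1/1885216) + 24424*(-1/636079)) - 4651816 = (161423/1885216 - 24424/636079) - 4651816 = 56633264833/1199146308064 - 4651816 = -5578207925559779391/1199146308064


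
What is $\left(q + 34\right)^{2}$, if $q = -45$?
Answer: $121$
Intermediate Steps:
$\left(q + 34\right)^{2} = \left(-45 + 34\right)^{2} = \left(-11\right)^{2} = 121$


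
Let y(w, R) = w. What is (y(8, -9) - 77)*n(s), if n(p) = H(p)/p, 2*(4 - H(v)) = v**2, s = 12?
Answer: 391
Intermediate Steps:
H(v) = 4 - v**2/2
n(p) = (4 - p**2/2)/p
(y(8, -9) - 77)*n(s) = (8 - 77)*(4/12 - 1/2*12) = -69*(4*(1/12) - 6) = -69*(1/3 - 6) = -69*(-17/3) = 391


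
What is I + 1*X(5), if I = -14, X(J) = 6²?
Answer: 22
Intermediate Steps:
X(J) = 36
I + 1*X(5) = -14 + 1*36 = -14 + 36 = 22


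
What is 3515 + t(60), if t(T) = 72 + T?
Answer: 3647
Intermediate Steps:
3515 + t(60) = 3515 + (72 + 60) = 3515 + 132 = 3647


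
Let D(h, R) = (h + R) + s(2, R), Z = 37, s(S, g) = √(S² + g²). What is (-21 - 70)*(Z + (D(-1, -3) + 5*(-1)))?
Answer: -2548 - 91*√13 ≈ -2876.1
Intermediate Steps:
D(h, R) = R + h + √(4 + R²) (D(h, R) = (h + R) + √(2² + R²) = (R + h) + √(4 + R²) = R + h + √(4 + R²))
(-21 - 70)*(Z + (D(-1, -3) + 5*(-1))) = (-21 - 70)*(37 + ((-3 - 1 + √(4 + (-3)²)) + 5*(-1))) = -91*(37 + ((-3 - 1 + √(4 + 9)) - 5)) = -91*(37 + ((-3 - 1 + √13) - 5)) = -91*(37 + ((-4 + √13) - 5)) = -91*(37 + (-9 + √13)) = -91*(28 + √13) = -2548 - 91*√13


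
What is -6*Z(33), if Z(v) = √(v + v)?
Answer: -6*√66 ≈ -48.744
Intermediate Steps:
Z(v) = √2*√v (Z(v) = √(2*v) = √2*√v)
-6*Z(33) = -6*√2*√33 = -6*√66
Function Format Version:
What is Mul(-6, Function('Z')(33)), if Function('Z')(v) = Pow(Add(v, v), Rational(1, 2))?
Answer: Mul(-6, Pow(66, Rational(1, 2))) ≈ -48.744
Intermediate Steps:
Function('Z')(v) = Mul(Pow(2, Rational(1, 2)), Pow(v, Rational(1, 2))) (Function('Z')(v) = Pow(Mul(2, v), Rational(1, 2)) = Mul(Pow(2, Rational(1, 2)), Pow(v, Rational(1, 2))))
Mul(-6, Function('Z')(33)) = Mul(-6, Mul(Pow(2, Rational(1, 2)), Pow(33, Rational(1, 2)))) = Mul(-6, Pow(66, Rational(1, 2)))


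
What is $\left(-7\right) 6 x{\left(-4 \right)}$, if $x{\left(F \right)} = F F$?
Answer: $-672$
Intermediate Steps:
$x{\left(F \right)} = F^{2}$
$\left(-7\right) 6 x{\left(-4 \right)} = \left(-7\right) 6 \left(-4\right)^{2} = \left(-42\right) 16 = -672$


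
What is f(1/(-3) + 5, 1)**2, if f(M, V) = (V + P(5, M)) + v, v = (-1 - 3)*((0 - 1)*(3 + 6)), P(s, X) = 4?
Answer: 1681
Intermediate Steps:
v = 36 (v = -(-4)*9 = -4*(-9) = 36)
f(M, V) = 40 + V (f(M, V) = (V + 4) + 36 = (4 + V) + 36 = 40 + V)
f(1/(-3) + 5, 1)**2 = (40 + 1)**2 = 41**2 = 1681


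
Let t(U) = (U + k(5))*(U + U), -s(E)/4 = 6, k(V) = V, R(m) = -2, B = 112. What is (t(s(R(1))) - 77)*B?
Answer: 93520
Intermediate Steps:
s(E) = -24 (s(E) = -4*6 = -24)
t(U) = 2*U*(5 + U) (t(U) = (U + 5)*(U + U) = (5 + U)*(2*U) = 2*U*(5 + U))
(t(s(R(1))) - 77)*B = (2*(-24)*(5 - 24) - 77)*112 = (2*(-24)*(-19) - 77)*112 = (912 - 77)*112 = 835*112 = 93520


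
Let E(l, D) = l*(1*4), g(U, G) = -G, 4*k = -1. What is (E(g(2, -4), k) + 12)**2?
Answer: 784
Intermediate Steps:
k = -1/4 (k = (1/4)*(-1) = -1/4 ≈ -0.25000)
E(l, D) = 4*l (E(l, D) = l*4 = 4*l)
(E(g(2, -4), k) + 12)**2 = (4*(-1*(-4)) + 12)**2 = (4*4 + 12)**2 = (16 + 12)**2 = 28**2 = 784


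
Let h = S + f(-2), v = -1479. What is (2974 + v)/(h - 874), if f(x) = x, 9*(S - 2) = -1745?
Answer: -13455/9611 ≈ -1.4000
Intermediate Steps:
S = -1727/9 (S = 2 + (⅑)*(-1745) = 2 - 1745/9 = -1727/9 ≈ -191.89)
h = -1745/9 (h = -1727/9 - 2 = -1745/9 ≈ -193.89)
(2974 + v)/(h - 874) = (2974 - 1479)/(-1745/9 - 874) = 1495/(-9611/9) = 1495*(-9/9611) = -13455/9611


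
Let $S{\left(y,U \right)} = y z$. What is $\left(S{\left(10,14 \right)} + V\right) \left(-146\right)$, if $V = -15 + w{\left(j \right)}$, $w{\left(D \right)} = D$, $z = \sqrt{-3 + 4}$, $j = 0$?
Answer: $730$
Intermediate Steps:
$z = 1$ ($z = \sqrt{1} = 1$)
$S{\left(y,U \right)} = y$ ($S{\left(y,U \right)} = y 1 = y$)
$V = -15$ ($V = -15 + 0 = -15$)
$\left(S{\left(10,14 \right)} + V\right) \left(-146\right) = \left(10 - 15\right) \left(-146\right) = \left(-5\right) \left(-146\right) = 730$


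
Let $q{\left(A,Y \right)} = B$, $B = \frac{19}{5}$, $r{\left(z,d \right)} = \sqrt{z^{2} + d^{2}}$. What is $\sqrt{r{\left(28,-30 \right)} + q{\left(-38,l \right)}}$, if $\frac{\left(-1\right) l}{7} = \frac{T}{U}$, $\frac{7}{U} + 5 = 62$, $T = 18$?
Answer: $\frac{\sqrt{95 + 50 \sqrt{421}}}{5} \approx 6.696$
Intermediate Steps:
$U = \frac{7}{57}$ ($U = \frac{7}{-5 + 62} = \frac{7}{57} \approx 0.12281$)
$r{\left(z,d \right)} = \sqrt{d^{2} + z^{2}}$
$B = \frac{19}{5}$ ($B = 19 \cdot \frac{1}{5} = \frac{19}{5} \approx 3.8$)
$l = -1026$ ($l = - 7 \frac{18}{\frac{7}{57}} = - 7 \cdot 18 \cdot \frac{57}{7} = \left(-7\right) \frac{1026}{7} = -1026$)
$q{\left(A,Y \right)} = \frac{19}{5}$
$\sqrt{r{\left(28,-30 \right)} + q{\left(-38,l \right)}} = \sqrt{\sqrt{\left(-30\right)^{2} + 28^{2}} + \frac{19}{5}} = \sqrt{\sqrt{900 + 784} + \frac{19}{5}} = \sqrt{\sqrt{1684} + \frac{19}{5}} = \sqrt{2 \sqrt{421} + \frac{19}{5}} = \sqrt{\frac{19}{5} + 2 \sqrt{421}}$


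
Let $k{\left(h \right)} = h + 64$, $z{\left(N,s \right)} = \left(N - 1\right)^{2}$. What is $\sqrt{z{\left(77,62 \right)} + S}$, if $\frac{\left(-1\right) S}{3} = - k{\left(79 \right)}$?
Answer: $\sqrt{6205} \approx 78.772$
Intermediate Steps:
$z{\left(N,s \right)} = \left(-1 + N\right)^{2}$
$k{\left(h \right)} = 64 + h$
$S = 429$ ($S = - 3 \left(- (64 + 79)\right) = - 3 \left(\left(-1\right) 143\right) = \left(-3\right) \left(-143\right) = 429$)
$\sqrt{z{\left(77,62 \right)} + S} = \sqrt{\left(-1 + 77\right)^{2} + 429} = \sqrt{76^{2} + 429} = \sqrt{5776 + 429} = \sqrt{6205}$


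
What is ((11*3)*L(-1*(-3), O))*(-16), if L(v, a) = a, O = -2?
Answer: 1056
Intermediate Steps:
((11*3)*L(-1*(-3), O))*(-16) = ((11*3)*(-2))*(-16) = (33*(-2))*(-16) = -66*(-16) = 1056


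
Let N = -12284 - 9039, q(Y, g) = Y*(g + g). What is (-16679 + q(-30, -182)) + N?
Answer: -27082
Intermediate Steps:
q(Y, g) = 2*Y*g (q(Y, g) = Y*(2*g) = 2*Y*g)
N = -21323
(-16679 + q(-30, -182)) + N = (-16679 + 2*(-30)*(-182)) - 21323 = (-16679 + 10920) - 21323 = -5759 - 21323 = -27082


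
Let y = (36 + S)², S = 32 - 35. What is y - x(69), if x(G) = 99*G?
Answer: -5742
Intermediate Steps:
S = -3
y = 1089 (y = (36 - 3)² = 33² = 1089)
y - x(69) = 1089 - 99*69 = 1089 - 1*6831 = 1089 - 6831 = -5742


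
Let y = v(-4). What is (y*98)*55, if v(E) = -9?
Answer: -48510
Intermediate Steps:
y = -9
(y*98)*55 = -9*98*55 = -882*55 = -48510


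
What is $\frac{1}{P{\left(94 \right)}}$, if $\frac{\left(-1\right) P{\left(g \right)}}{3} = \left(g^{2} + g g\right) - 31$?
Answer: $- \frac{1}{52923} \approx -1.8895 \cdot 10^{-5}$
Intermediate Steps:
$P{\left(g \right)} = 93 - 6 g^{2}$ ($P{\left(g \right)} = - 3 \left(\left(g^{2} + g g\right) - 31\right) = - 3 \left(\left(g^{2} + g^{2}\right) - 31\right) = - 3 \left(2 g^{2} - 31\right) = - 3 \left(-31 + 2 g^{2}\right) = 93 - 6 g^{2}$)
$\frac{1}{P{\left(94 \right)}} = \frac{1}{93 - 6 \cdot 94^{2}} = \frac{1}{93 - 53016} = \frac{1}{-52923} = - \frac{1}{52923}$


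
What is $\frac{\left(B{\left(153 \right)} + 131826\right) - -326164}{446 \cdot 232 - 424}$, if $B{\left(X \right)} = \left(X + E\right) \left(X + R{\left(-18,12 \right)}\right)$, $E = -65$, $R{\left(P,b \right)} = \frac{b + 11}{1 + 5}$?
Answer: $\frac{707687}{154572} \approx 4.5784$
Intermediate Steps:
$R{\left(P,b \right)} = \frac{11}{6} + \frac{b}{6}$ ($R{\left(P,b \right)} = \frac{11 + b}{6} = \left(11 + b\right) \frac{1}{6} = \frac{11}{6} + \frac{b}{6}$)
$B{\left(X \right)} = \left(-65 + X\right) \left(\frac{23}{6} + X\right)$ ($B{\left(X \right)} = \left(X - 65\right) \left(X + \left(\frac{11}{6} + \frac{1}{6} \cdot 12\right)\right) = \left(-65 + X\right) \left(X + \left(\frac{11}{6} + 2\right)\right) = \left(-65 + X\right) \left(X + \frac{23}{6}\right) = \left(-65 + X\right) \left(\frac{23}{6} + X\right)$)
$\frac{\left(B{\left(153 \right)} + 131826\right) - -326164}{446 \cdot 232 - 424} = \frac{\left(\left(- \frac{1495}{6} + 153^{2} - \frac{18717}{2}\right) + 131826\right) - -326164}{446 \cdot 232 - 424} = \frac{\left(\left(- \frac{1495}{6} + 23409 - \frac{18717}{2}\right) + 131826\right) + 326164}{103472 - 424} = \frac{\left(\frac{41404}{3} + 131826\right) + 326164}{103048} = \left(\frac{436882}{3} + 326164\right) \frac{1}{103048} = \frac{1415374}{3} \cdot \frac{1}{103048} = \frac{707687}{154572}$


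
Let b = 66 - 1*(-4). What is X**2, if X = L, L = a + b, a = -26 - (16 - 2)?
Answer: 900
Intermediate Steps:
b = 70 (b = 66 + 4 = 70)
a = -40 (a = -26 - 1*14 = -26 - 14 = -40)
L = 30 (L = -40 + 70 = 30)
X = 30
X**2 = 30**2 = 900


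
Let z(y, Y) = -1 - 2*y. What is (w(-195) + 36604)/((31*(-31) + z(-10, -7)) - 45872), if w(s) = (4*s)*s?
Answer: -94352/23407 ≈ -4.0309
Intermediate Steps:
w(s) = 4*s**2
(w(-195) + 36604)/((31*(-31) + z(-10, -7)) - 45872) = (4*(-195)**2 + 36604)/((31*(-31) + (-1 - 2*(-10))) - 45872) = (4*38025 + 36604)/((-961 + (-1 + 20)) - 45872) = (152100 + 36604)/((-961 + 19) - 45872) = 188704/(-942 - 45872) = 188704/(-46814) = 188704*(-1/46814) = -94352/23407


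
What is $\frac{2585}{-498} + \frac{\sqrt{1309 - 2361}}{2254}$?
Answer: $- \frac{2585}{498} + \frac{i \sqrt{263}}{1127} \approx -5.1908 + 0.01439 i$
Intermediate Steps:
$\frac{2585}{-498} + \frac{\sqrt{1309 - 2361}}{2254} = 2585 \left(- \frac{1}{498}\right) + \sqrt{-1052} \cdot \frac{1}{2254} = - \frac{2585}{498} + 2 i \sqrt{263} \cdot \frac{1}{2254} = - \frac{2585}{498} + \frac{i \sqrt{263}}{1127}$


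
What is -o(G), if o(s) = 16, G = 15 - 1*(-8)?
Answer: -16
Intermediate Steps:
G = 23 (G = 15 + 8 = 23)
-o(G) = -1*16 = -16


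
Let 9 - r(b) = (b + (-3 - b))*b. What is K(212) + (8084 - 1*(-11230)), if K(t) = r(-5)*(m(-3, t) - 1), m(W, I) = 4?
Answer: 19296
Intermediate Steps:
r(b) = 9 + 3*b (r(b) = 9 - (b + (-3 - b))*b = 9 - (-3)*b = 9 + 3*b)
K(t) = -18 (K(t) = (9 + 3*(-5))*(4 - 1) = (9 - 15)*3 = -6*3 = -18)
K(212) + (8084 - 1*(-11230)) = -18 + (8084 - 1*(-11230)) = -18 + (8084 + 11230) = -18 + 19314 = 19296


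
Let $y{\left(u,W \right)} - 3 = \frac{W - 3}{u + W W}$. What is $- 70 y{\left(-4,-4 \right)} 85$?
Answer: $- \frac{86275}{6} \approx -14379.0$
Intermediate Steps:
$y{\left(u,W \right)} = 3 + \frac{-3 + W}{u + W^{2}}$ ($y{\left(u,W \right)} = 3 + \frac{W - 3}{u + W W} = 3 + \frac{-3 + W}{u + W^{2}}$)
$- 70 y{\left(-4,-4 \right)} 85 = - 70 \frac{-3 - 4 + 3 \left(-4\right) + 3 \left(-4\right)^{2}}{-4 + \left(-4\right)^{2}} \cdot 85 = - 70 \frac{-3 - 4 - 12 + 3 \cdot 16}{-4 + 16} \cdot 85 = - 70 \frac{-3 - 4 - 12 + 48}{12} \cdot 85 = - 70 \cdot \frac{1}{12} \cdot 29 \cdot 85 = \left(-70\right) \frac{29}{12} \cdot 85 = \left(- \frac{1015}{6}\right) 85 = - \frac{86275}{6}$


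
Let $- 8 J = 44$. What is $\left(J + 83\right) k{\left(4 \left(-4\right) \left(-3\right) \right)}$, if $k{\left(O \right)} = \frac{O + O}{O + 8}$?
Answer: $\frac{930}{7} \approx 132.86$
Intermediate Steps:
$J = - \frac{11}{2}$ ($J = \left(- \frac{1}{8}\right) 44 = - \frac{11}{2} \approx -5.5$)
$k{\left(O \right)} = \frac{2 O}{8 + O}$
$\left(J + 83\right) k{\left(4 \left(-4\right) \left(-3\right) \right)} = \left(- \frac{11}{2} + 83\right) \frac{2 \cdot 4 \left(-4\right) \left(-3\right)}{8 + 4 \left(-4\right) \left(-3\right)} = \frac{155 \frac{2 \left(\left(-16\right) \left(-3\right)\right)}{8 - -48}}{2} = \frac{155 \cdot 2 \cdot 48 \frac{1}{8 + 48}}{2} = \frac{155 \cdot 2 \cdot 48 \cdot \frac{1}{56}}{2} = \frac{155}{2} \cdot \frac{12}{7} = \frac{930}{7}$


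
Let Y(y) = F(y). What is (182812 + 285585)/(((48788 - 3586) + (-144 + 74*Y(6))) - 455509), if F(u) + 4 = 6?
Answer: -468397/410303 ≈ -1.1416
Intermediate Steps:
F(u) = 2 (F(u) = -4 + 6 = 2)
Y(y) = 2
(182812 + 285585)/(((48788 - 3586) + (-144 + 74*Y(6))) - 455509) = (182812 + 285585)/(((48788 - 3586) + (-144 + 74*2)) - 455509) = 468397/((45202 + (-144 + 148)) - 455509) = 468397/((45202 + 4) - 455509) = 468397/(45206 - 455509) = 468397/(-410303) = 468397*(-1/410303) = -468397/410303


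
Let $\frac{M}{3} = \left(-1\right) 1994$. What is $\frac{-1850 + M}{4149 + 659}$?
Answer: $- \frac{979}{601} \approx -1.629$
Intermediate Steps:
$M = -5982$ ($M = 3 \left(\left(-1\right) 1994\right) = 3 \left(-1994\right) = -5982$)
$\frac{-1850 + M}{4149 + 659} = \frac{-1850 - 5982}{4149 + 659} = - \frac{7832}{4808} = \left(-7832\right) \frac{1}{4808} = - \frac{979}{601}$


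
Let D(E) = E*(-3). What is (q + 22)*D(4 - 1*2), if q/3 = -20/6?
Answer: -72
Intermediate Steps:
D(E) = -3*E
q = -10 (q = 3*(-20/6) = 3*(-20*⅙) = 3*(-10/3) = -10)
(q + 22)*D(4 - 1*2) = (-10 + 22)*(-3*(4 - 1*2)) = 12*(-3*(4 - 2)) = 12*(-3*2) = 12*(-6) = -72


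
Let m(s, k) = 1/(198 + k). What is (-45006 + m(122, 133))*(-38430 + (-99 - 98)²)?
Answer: -5645957315/331 ≈ -1.7057e+7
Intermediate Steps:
(-45006 + m(122, 133))*(-38430 + (-99 - 98)²) = (-45006 + 1/(198 + 133))*(-38430 + (-99 - 98)²) = (-45006 + 1/331)*(-38430 + (-197)²) = (-45006 + 1/331)*(-38430 + 38809) = -14896985/331*379 = -5645957315/331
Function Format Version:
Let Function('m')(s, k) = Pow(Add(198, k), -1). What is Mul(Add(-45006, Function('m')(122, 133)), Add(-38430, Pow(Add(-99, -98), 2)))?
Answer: Rational(-5645957315, 331) ≈ -1.7057e+7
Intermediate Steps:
Mul(Add(-45006, Function('m')(122, 133)), Add(-38430, Pow(Add(-99, -98), 2))) = Mul(Add(-45006, Pow(Add(198, 133), -1)), Add(-38430, Pow(Add(-99, -98), 2))) = Mul(Add(-45006, Pow(331, -1)), Add(-38430, Pow(-197, 2))) = Mul(Add(-45006, Rational(1, 331)), Add(-38430, 38809)) = Mul(Rational(-14896985, 331), 379) = Rational(-5645957315, 331)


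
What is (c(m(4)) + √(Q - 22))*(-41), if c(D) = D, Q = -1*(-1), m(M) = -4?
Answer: 164 - 41*I*√21 ≈ 164.0 - 187.89*I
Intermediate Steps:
Q = 1
(c(m(4)) + √(Q - 22))*(-41) = (-4 + √(1 - 22))*(-41) = (-4 + √(-21))*(-41) = (-4 + I*√21)*(-41) = 164 - 41*I*√21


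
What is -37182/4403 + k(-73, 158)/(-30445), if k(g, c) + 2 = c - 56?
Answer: -226489258/26809867 ≈ -8.4480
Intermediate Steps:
k(g, c) = -58 + c (k(g, c) = -2 + (c - 56) = -2 + (-56 + c) = -58 + c)
-37182/4403 + k(-73, 158)/(-30445) = -37182/4403 + (-58 + 158)/(-30445) = -37182*1/4403 + 100*(-1/30445) = -37182/4403 - 20/6089 = -226489258/26809867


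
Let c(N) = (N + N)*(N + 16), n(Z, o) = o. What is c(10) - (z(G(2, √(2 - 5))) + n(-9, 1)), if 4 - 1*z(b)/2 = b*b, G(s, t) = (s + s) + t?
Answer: 537 + 16*I*√3 ≈ 537.0 + 27.713*I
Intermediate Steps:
G(s, t) = t + 2*s (G(s, t) = 2*s + t = t + 2*s)
z(b) = 8 - 2*b² (z(b) = 8 - 2*b*b = 8 - 2*b²)
c(N) = 2*N*(16 + N) (c(N) = (2*N)*(16 + N) = 2*N*(16 + N))
c(10) - (z(G(2, √(2 - 5))) + n(-9, 1)) = 2*10*(16 + 10) - ((8 - 2*(√(2 - 5) + 2*2)²) + 1) = 2*10*26 - ((8 - 2*(√(-3) + 4)²) + 1) = 520 - ((8 - 2*(I*√3 + 4)²) + 1) = 520 - ((8 - 2*(4 + I*√3)²) + 1) = 520 - (9 - 2*(4 + I*√3)²) = 520 + (-9 + 2*(4 + I*√3)²) = 511 + 2*(4 + I*√3)²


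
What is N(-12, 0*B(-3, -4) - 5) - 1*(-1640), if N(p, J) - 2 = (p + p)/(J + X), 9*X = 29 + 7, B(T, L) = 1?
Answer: 1666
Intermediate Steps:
X = 4 (X = (29 + 7)/9 = (⅑)*36 = 4)
N(p, J) = 2 + 2*p/(4 + J) (N(p, J) = 2 + (p + p)/(J + 4) = 2 + (2*p)/(4 + J) = 2 + 2*p/(4 + J))
N(-12, 0*B(-3, -4) - 5) - 1*(-1640) = 2*(4 + (0*1 - 5) - 12)/(4 + (0*1 - 5)) - 1*(-1640) = 2*(4 + (0 - 5) - 12)/(4 + (0 - 5)) + 1640 = 2*(4 - 5 - 12)/(4 - 5) + 1640 = 2*(-13)/(-1) + 1640 = 2*(-1)*(-13) + 1640 = 26 + 1640 = 1666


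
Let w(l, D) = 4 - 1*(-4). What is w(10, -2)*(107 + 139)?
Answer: 1968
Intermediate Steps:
w(l, D) = 8 (w(l, D) = 4 + 4 = 8)
w(10, -2)*(107 + 139) = 8*(107 + 139) = 8*246 = 1968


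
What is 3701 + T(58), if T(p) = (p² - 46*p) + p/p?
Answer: 4398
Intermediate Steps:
T(p) = 1 + p² - 46*p (T(p) = (p² - 46*p) + 1 = 1 + p² - 46*p)
3701 + T(58) = 3701 + (1 + 58² - 46*58) = 3701 + (1 + 3364 - 2668) = 3701 + 697 = 4398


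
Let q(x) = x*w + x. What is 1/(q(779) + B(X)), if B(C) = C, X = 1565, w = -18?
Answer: -1/11678 ≈ -8.5631e-5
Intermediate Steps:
q(x) = -17*x (q(x) = x*(-18) + x = -18*x + x = -17*x)
1/(q(779) + B(X)) = 1/(-17*779 + 1565) = 1/(-13243 + 1565) = 1/(-11678) = -1/11678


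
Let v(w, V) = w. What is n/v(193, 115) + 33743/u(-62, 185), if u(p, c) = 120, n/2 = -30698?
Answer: -855121/23160 ≈ -36.922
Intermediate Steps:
n = -61396 (n = 2*(-30698) = -61396)
n/v(193, 115) + 33743/u(-62, 185) = -61396/193 + 33743/120 = -855121/23160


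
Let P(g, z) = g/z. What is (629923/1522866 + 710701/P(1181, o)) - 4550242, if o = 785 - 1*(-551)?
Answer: -6737675096717293/1798504746 ≈ -3.7463e+6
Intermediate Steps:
o = 1336 (o = 785 + 551 = 1336)
(629923/1522866 + 710701/P(1181, o)) - 4550242 = (629923/1522866 + 710701/((1181/1336))) - 4550242 = (629923*(1/1522866) + 710701/((1181*(1/1336)))) - 4550242 = (629923/1522866 + 710701/(1181/1336)) - 4550242 = (629923/1522866 + 710701*(1336/1181)) - 4550242 = (629923/1522866 + 949496536/1181) - 4550242 = 1445956735731239/1798504746 - 4550242 = -6737675096717293/1798504746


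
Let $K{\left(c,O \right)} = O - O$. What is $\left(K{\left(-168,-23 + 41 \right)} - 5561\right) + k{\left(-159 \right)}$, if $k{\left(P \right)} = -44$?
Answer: $-5605$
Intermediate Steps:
$K{\left(c,O \right)} = 0$
$\left(K{\left(-168,-23 + 41 \right)} - 5561\right) + k{\left(-159 \right)} = \left(0 - 5561\right) - 44 = -5561 - 44 = -5605$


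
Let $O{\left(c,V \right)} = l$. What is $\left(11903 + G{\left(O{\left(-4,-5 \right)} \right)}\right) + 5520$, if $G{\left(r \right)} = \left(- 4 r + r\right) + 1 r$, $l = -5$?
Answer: $17433$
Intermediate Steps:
$O{\left(c,V \right)} = -5$
$G{\left(r \right)} = - 2 r$ ($G{\left(r \right)} = - 3 r + r = - 2 r$)
$\left(11903 + G{\left(O{\left(-4,-5 \right)} \right)}\right) + 5520 = \left(11903 - -10\right) + 5520 = \left(11903 + 10\right) + 5520 = 11913 + 5520 = 17433$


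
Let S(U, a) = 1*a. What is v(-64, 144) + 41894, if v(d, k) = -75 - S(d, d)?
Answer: 41883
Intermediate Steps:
S(U, a) = a
v(d, k) = -75 - d
v(-64, 144) + 41894 = (-75 - 1*(-64)) + 41894 = (-75 + 64) + 41894 = -11 + 41894 = 41883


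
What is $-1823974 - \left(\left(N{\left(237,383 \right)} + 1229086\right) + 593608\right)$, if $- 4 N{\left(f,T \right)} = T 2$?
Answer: $- \frac{7292953}{2} \approx -3.6465 \cdot 10^{6}$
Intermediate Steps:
$N{\left(f,T \right)} = - \frac{T}{2}$ ($N{\left(f,T \right)} = - \frac{T 2}{4} = - \frac{2 T}{4} = - \frac{T}{2}$)
$-1823974 - \left(\left(N{\left(237,383 \right)} + 1229086\right) + 593608\right) = -1823974 - \left(\left(\left(- \frac{1}{2}\right) 383 + 1229086\right) + 593608\right) = -1823974 - \left(\left(- \frac{383}{2} + 1229086\right) + 593608\right) = -1823974 - \left(\frac{2457789}{2} + 593608\right) = -1823974 - \frac{3645005}{2} = - \frac{7292953}{2}$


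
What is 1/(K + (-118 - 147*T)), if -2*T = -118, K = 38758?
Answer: 1/29967 ≈ 3.3370e-5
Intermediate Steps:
T = 59 (T = -½*(-118) = 59)
1/(K + (-118 - 147*T)) = 1/(38758 + (-118 - 147*59)) = 1/(38758 + (-118 - 8673)) = 1/(38758 - 8791) = 1/29967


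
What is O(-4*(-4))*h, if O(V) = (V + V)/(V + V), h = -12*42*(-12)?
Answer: 6048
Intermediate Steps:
h = 6048 (h = -504*(-12) = 6048)
O(V) = 1 (O(V) = (2*V)/((2*V)) = (2*V)*(1/(2*V)) = 1)
O(-4*(-4))*h = 1*6048 = 6048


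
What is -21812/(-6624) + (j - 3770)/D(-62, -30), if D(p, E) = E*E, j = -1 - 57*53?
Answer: -176107/41400 ≈ -4.2538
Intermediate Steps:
j = -3022 (j = -1 - 3021 = -3022)
D(p, E) = E²
-21812/(-6624) + (j - 3770)/D(-62, -30) = -21812/(-6624) + (-3022 - 3770)/((-30)²) = -21812*(-1/6624) - 6792/900 = 5453/1656 - 6792*1/900 = 5453/1656 - 566/75 = -176107/41400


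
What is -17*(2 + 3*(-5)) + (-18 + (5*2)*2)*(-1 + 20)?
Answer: 259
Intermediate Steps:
-17*(2 + 3*(-5)) + (-18 + (5*2)*2)*(-1 + 20) = -17*(2 - 15) + (-18 + 10*2)*19 = -17*(-13) + (-18 + 20)*19 = 221 + 2*19 = 221 + 38 = 259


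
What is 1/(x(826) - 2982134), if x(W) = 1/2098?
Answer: -2098/6256517131 ≈ -3.3533e-7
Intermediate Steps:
x(W) = 1/2098
1/(x(826) - 2982134) = 1/(1/2098 - 2982134) = 1/(-6256517131/2098) = -2098/6256517131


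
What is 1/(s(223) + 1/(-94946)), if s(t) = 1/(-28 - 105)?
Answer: -12627818/95079 ≈ -132.81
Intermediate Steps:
s(t) = -1/133 (s(t) = 1/(-133) = -1/133)
1/(s(223) + 1/(-94946)) = 1/(-1/133 + 1/(-94946)) = 1/(-1/133 - 1/94946) = 1/(-95079/12627818) = -12627818/95079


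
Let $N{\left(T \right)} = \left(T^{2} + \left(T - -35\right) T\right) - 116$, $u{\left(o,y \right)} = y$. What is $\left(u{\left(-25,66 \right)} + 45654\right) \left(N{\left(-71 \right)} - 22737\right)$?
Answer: $-697504320$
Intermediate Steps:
$N{\left(T \right)} = -116 + T^{2} + T \left(35 + T\right)$ ($N{\left(T \right)} = \left(T^{2} + \left(T + 35\right) T\right) - 116 = \left(T^{2} + \left(35 + T\right) T\right) - 116 = \left(T^{2} + T \left(35 + T\right)\right) - 116 = -116 + T^{2} + T \left(35 + T\right)$)
$\left(u{\left(-25,66 \right)} + 45654\right) \left(N{\left(-71 \right)} - 22737\right) = \left(66 + 45654\right) \left(\left(-116 + 2 \left(-71\right)^{2} + 35 \left(-71\right)\right) - 22737\right) = 45720 \left(\left(-116 + 2 \cdot 5041 - 2485\right) - 22737\right) = 45720 \left(\left(-116 + 10082 - 2485\right) - 22737\right) = 45720 \left(7481 - 22737\right) = 45720 \left(-15256\right) = -697504320$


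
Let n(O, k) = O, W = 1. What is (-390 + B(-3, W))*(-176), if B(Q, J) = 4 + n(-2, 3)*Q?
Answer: 66880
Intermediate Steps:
B(Q, J) = 4 - 2*Q
(-390 + B(-3, W))*(-176) = (-390 + (4 - 2*(-3)))*(-176) = (-390 + (4 + 6))*(-176) = (-390 + 10)*(-176) = -380*(-176) = 66880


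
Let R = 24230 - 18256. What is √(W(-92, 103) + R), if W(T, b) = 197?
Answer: 11*√51 ≈ 78.556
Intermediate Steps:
R = 5974
√(W(-92, 103) + R) = √(197 + 5974) = √6171 = 11*√51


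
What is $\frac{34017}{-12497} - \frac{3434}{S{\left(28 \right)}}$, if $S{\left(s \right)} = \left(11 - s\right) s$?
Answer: $\frac{785959}{174958} \approx 4.4923$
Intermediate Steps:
$S{\left(s \right)} = s \left(11 - s\right)$
$\frac{34017}{-12497} - \frac{3434}{S{\left(28 \right)}} = \frac{34017}{-12497} - \frac{3434}{28 \left(11 - 28\right)} = 34017 \left(- \frac{1}{12497}\right) - \frac{3434}{28 \left(11 - 28\right)} = - \frac{34017}{12497} - \frac{3434}{28 \left(-17\right)} = - \frac{34017}{12497} - \frac{3434}{-476} = - \frac{34017}{12497} - - \frac{101}{14} = - \frac{34017}{12497} + \frac{101}{14} = \frac{785959}{174958}$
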